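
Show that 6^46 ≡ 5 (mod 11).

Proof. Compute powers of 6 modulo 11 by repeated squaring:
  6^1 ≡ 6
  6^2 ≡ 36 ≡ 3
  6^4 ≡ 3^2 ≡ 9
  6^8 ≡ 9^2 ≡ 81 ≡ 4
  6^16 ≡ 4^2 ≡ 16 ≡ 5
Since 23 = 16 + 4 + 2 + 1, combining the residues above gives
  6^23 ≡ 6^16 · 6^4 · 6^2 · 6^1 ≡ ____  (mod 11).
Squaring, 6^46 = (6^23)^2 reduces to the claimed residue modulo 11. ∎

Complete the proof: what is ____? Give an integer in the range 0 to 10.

Multiply the listed residues: 5 · 9 · 3 · 6 = 45 → 135 → 810.
Reducing modulo 11: 810 = 73·11 + 7, so 6^23 ≡ 7.

7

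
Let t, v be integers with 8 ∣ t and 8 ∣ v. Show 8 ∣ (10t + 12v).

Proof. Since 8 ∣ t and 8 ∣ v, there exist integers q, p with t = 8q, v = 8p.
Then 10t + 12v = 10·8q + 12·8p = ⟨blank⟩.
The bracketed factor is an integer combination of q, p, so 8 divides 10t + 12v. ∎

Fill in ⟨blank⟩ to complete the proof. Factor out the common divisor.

Each term has a factor of 8: 10·8q + 12·8p = 8·(12p + 10q).
Since 12p + 10q is an integer, 8 ∣ (10t + 12v).

8(12p + 10q)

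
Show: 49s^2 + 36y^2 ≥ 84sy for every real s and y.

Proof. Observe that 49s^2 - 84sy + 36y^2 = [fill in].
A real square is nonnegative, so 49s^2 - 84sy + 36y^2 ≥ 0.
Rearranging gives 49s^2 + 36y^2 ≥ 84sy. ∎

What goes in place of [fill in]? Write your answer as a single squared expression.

The leading and trailing coefficients are 7^2 and 6^2, and 84 = 2·7·6, so the trinomial is (7s - 6y)^2.
Hence 49s^2 - 84sy + 36y^2 ≥ 0.

(7s - 6y)^2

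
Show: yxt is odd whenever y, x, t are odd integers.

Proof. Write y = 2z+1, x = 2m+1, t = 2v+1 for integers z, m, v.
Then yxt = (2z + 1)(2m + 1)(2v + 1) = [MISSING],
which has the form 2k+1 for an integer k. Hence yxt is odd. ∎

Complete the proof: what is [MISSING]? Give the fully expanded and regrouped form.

(2z + 1)(2m + 1)(2v + 1) = 8mvz + 4mv + 4mz + 2m + 4vz + 2v + 2z + 1
= 2(4mvz + 2mv + 2mz + m + 2vz + v + z) + 1.
Since 4mvz + 2mv + 2mz + m + 2vz + v + z is an integer, the product is of the form 2k+1 for an integer k.

2(4mvz + 2mv + 2mz + m + 2vz + v + z) + 1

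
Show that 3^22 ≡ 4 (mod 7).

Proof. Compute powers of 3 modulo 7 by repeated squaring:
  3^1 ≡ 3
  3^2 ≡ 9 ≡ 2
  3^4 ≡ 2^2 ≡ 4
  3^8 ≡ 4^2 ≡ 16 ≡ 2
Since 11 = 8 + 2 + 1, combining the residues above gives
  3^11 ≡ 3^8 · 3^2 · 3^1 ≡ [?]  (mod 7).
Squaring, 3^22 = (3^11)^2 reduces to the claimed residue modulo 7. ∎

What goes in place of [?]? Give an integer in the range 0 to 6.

3^8 · 3^2 · 3^1 ≡ 2 · 2 · 3 = 12.
12 mod 7 = 5, so 3^11 ≡ 5 (mod 7).

5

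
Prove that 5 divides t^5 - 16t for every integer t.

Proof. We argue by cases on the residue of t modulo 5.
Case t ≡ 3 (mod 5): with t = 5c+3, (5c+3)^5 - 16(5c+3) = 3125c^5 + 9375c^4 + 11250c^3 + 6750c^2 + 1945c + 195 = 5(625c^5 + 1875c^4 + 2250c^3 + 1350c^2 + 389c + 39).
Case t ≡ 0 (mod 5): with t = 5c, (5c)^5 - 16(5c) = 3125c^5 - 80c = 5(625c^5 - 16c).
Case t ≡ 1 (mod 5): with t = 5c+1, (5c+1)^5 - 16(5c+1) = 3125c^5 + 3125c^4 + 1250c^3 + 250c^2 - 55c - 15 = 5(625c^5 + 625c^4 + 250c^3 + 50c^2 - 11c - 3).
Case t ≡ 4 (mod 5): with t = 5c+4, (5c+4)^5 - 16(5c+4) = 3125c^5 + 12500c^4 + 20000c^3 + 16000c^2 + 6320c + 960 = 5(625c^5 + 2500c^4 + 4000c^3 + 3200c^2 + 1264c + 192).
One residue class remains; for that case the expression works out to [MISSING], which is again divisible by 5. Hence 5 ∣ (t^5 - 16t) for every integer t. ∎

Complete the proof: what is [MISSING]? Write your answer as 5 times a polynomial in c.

Only t ≡ 2 (mod 5) is unaccounted for. Put t = 5c+2:
(5c+2)^5 - 16(5c+2) expands to 3125c^5 + 6250c^4 + 5000c^3 + 2000c^2 + 320c,
and factoring out 5 leaves 5(625c^5 + 1250c^4 + 1000c^3 + 400c^2 + 64c).

5(625c^5 + 1250c^4 + 1000c^3 + 400c^2 + 64c)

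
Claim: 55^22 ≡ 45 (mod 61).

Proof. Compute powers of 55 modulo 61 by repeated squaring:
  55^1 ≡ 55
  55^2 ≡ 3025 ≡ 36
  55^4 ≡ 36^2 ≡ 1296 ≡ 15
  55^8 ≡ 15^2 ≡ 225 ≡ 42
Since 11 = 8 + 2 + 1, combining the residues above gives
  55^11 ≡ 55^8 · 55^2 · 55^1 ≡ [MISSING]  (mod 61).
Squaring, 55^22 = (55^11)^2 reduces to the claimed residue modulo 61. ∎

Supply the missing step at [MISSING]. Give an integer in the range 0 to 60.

17

55^8 · 55^2 · 55^1 ≡ 42 · 36 · 55 = 83160.
83160 mod 61 = 17, so 55^11 ≡ 17 (mod 61).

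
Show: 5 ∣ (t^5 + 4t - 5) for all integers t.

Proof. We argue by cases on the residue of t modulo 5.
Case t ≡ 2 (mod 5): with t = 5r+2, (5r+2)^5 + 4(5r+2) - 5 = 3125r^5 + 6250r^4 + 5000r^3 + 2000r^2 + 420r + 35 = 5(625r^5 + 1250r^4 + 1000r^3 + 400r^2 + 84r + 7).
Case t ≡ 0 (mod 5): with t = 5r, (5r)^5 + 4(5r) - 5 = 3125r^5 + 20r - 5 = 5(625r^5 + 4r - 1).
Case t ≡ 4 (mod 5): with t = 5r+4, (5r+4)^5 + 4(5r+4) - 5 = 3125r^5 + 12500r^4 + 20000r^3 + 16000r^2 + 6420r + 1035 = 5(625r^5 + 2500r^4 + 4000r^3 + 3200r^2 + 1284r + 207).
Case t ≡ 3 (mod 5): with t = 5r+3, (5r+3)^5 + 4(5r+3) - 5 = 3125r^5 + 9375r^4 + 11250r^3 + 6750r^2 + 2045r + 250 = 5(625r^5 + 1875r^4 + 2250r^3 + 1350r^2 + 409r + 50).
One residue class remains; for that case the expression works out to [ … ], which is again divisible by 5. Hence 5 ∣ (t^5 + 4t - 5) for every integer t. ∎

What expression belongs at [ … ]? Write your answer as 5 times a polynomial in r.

The residues treated are {2, 0, 4, 3}, so the missing case is t ≡ 1 (mod 5); write t = 5r+1.
Then (5r+1)^5 + 4(5r+1) - 5 = 3125r^5 + 3125r^4 + 1250r^3 + 250r^2 + 45r = 5(625r^5 + 625r^4 + 250r^3 + 50r^2 + 9r).

5(625r^5 + 625r^4 + 250r^3 + 50r^2 + 9r)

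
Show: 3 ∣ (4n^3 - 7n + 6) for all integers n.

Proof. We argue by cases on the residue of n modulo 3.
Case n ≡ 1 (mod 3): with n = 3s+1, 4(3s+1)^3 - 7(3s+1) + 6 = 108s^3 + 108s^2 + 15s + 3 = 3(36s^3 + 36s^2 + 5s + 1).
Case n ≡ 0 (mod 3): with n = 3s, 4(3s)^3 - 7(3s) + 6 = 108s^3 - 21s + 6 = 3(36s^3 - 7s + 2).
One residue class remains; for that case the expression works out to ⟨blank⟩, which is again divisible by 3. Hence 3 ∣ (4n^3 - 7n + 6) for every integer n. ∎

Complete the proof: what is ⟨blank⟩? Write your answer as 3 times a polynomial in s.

3(36s^3 + 72s^2 + 41s + 8)

The residues treated are {1, 0}, so the missing case is n ≡ 2 (mod 3); write n = 3s+2.
Then 4(3s+2)^3 - 7(3s+2) + 6 = 108s^3 + 216s^2 + 123s + 24 = 3(36s^3 + 72s^2 + 41s + 8).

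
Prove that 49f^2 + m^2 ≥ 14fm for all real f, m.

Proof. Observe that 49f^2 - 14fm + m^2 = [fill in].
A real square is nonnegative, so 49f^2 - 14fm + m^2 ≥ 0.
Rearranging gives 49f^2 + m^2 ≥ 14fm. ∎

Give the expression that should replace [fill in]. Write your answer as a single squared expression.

49f^2 - 14fm + m^2 is a perfect-square trinomial: the outer terms are (7f)^2 and (m)^2, and the cross term is -2·7f·m.
So 49f^2 - 14fm + m^2 = (7f - m)^2 ≥ 0.

(7f - m)^2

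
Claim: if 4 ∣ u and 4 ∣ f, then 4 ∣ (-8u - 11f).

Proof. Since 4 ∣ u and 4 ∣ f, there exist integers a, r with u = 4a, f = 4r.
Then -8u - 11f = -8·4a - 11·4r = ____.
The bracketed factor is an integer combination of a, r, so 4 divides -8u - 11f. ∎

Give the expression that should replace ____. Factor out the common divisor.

Pull the common 4 out of every term: -8·4a - 11·4r = 4(-8a - 11r).
-8a - 11r is an integer, which exhibits the divisibility.

4(-8a - 11r)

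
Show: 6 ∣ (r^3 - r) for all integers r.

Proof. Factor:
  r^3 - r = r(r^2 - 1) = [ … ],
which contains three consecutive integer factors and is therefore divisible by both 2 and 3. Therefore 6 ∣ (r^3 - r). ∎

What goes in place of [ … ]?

r(r^2 - 1) = r(r - 1)(r + 1) = (r - 1)r(r + 1).
These three factors are consecutive integers, so their product is divisible by 6.

(r - 1)r(r + 1)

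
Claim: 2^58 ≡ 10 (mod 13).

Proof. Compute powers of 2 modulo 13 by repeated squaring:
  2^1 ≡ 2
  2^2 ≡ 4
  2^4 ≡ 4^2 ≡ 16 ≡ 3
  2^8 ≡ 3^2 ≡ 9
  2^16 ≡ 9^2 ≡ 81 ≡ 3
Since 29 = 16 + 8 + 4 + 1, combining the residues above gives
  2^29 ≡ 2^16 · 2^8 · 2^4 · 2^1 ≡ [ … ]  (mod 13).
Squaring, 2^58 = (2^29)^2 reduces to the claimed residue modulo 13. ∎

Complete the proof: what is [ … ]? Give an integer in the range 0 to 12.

6

2^16 · 2^8 · 2^4 · 2^1 ≡ 3 · 9 · 3 · 2 = 162.
162 mod 13 = 6, so 2^29 ≡ 6 (mod 13).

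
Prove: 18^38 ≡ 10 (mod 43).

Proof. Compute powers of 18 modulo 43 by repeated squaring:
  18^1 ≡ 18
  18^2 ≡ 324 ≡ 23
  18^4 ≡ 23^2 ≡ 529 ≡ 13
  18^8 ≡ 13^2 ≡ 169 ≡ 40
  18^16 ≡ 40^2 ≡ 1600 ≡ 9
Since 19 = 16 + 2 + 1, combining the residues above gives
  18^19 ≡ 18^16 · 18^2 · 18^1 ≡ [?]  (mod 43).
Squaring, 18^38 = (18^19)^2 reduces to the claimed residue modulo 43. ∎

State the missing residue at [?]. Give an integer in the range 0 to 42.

28

Multiply the listed residues: 9 · 23 · 18 = 207 → 3726.
Reducing modulo 43: 3726 = 86·43 + 28, so 18^19 ≡ 28.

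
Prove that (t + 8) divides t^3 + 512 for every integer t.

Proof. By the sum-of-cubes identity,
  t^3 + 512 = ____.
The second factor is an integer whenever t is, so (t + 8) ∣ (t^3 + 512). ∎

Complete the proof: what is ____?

(t + 8)(t^2 - 8t + 64)

a^3 + b^3 = (a + b)(a^2 - ab + b^2). With a = t, b = 8:
t^3 + 512 = (t + 8)(t^2 - 8t + 64).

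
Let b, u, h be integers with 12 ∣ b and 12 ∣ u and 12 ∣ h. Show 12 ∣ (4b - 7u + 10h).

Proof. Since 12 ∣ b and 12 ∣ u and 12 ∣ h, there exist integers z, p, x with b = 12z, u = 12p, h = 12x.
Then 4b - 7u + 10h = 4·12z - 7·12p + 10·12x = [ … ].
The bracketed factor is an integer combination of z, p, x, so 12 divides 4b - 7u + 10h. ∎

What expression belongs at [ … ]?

Pull the common 12 out of every term: 4·12z - 7·12p + 10·12x = 12(-7p + 10x + 4z).
-7p + 10x + 4z is an integer, which exhibits the divisibility.

12(-7p + 10x + 4z)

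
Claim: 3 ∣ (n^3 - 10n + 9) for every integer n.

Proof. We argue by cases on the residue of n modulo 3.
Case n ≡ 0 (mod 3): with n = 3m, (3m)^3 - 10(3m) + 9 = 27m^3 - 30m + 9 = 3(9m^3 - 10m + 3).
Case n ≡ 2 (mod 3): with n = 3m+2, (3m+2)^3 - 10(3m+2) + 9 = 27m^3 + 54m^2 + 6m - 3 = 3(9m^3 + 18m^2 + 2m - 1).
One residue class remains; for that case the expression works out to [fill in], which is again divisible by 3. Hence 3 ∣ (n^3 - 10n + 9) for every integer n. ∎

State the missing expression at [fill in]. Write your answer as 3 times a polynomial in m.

3(9m^3 + 9m^2 - 7m)

The residues treated are {0, 2}, so the missing case is n ≡ 1 (mod 3); write n = 3m+1.
Then (3m+1)^3 - 10(3m+1) + 9 = 27m^3 + 27m^2 - 21m = 3(9m^3 + 9m^2 - 7m).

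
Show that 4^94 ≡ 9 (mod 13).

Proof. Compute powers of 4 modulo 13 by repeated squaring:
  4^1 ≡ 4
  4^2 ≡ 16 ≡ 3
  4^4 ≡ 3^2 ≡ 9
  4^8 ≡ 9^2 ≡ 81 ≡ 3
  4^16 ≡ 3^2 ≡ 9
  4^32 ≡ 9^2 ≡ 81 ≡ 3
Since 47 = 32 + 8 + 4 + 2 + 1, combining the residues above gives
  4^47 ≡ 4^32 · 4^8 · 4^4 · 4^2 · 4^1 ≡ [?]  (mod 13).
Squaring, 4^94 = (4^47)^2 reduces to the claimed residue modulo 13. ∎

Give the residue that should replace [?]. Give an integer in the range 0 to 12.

4^32 · 4^8 · 4^4 · 4^2 · 4^1 ≡ 3 · 3 · 9 · 3 · 4 = 972.
972 mod 13 = 10, so 4^47 ≡ 10 (mod 13).

10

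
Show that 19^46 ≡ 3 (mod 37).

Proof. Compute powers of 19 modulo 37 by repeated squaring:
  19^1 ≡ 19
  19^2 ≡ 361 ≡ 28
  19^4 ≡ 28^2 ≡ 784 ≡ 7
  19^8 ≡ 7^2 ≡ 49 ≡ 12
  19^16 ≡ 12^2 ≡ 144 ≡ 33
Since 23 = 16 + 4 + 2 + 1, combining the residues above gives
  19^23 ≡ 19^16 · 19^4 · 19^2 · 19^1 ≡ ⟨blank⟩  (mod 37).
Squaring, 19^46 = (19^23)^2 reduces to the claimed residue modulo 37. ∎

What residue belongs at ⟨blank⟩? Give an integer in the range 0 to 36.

15

19^16 · 19^4 · 19^2 · 19^1 ≡ 33 · 7 · 28 · 19 = 122892.
122892 mod 37 = 15, so 19^23 ≡ 15 (mod 37).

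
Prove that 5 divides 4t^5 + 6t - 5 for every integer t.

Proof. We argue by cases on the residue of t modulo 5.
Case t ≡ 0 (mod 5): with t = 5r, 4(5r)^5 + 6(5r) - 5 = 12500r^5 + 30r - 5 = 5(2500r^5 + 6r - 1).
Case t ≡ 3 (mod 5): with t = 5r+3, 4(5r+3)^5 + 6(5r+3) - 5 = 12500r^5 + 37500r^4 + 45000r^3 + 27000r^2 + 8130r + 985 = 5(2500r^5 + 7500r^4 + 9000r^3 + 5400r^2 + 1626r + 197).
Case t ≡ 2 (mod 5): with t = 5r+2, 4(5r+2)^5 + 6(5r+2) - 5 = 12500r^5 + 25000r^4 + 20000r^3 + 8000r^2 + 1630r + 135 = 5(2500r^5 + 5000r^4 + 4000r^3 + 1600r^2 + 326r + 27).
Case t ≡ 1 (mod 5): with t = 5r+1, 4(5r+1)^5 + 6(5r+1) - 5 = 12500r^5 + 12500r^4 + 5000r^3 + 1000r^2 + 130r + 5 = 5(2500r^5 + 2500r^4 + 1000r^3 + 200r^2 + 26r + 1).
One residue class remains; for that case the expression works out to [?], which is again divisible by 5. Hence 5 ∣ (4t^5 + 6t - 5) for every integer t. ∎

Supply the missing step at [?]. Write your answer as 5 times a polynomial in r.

The residues treated are {0, 3, 2, 1}, so the missing case is t ≡ 4 (mod 5); write t = 5r+4.
Then 4(5r+4)^5 + 6(5r+4) - 5 = 12500r^5 + 50000r^4 + 80000r^3 + 64000r^2 + 25630r + 4115 = 5(2500r^5 + 10000r^4 + 16000r^3 + 12800r^2 + 5126r + 823).

5(2500r^5 + 10000r^4 + 16000r^3 + 12800r^2 + 5126r + 823)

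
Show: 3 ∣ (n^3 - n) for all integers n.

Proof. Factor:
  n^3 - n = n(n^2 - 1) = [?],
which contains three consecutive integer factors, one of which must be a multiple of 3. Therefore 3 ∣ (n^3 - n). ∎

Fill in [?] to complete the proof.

n(n^2 - 1) = n(n - 1)(n + 1) = (n - 1)n(n + 1).
These three factors are consecutive integers, so their product is divisible by 3.

(n - 1)n(n + 1)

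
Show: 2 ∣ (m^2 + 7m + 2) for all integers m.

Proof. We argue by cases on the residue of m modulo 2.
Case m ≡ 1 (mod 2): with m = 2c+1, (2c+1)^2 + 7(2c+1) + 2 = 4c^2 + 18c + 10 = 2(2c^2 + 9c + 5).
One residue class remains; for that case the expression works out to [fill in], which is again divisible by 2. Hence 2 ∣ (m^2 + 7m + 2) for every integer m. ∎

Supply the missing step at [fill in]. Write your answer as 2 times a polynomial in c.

2(2c^2 + 7c + 1)

The residues treated are {1}, so the missing case is m ≡ 0 (mod 2); write m = 2c.
Then (2c)^2 + 7(2c) + 2 = 4c^2 + 14c + 2 = 2(2c^2 + 7c + 1).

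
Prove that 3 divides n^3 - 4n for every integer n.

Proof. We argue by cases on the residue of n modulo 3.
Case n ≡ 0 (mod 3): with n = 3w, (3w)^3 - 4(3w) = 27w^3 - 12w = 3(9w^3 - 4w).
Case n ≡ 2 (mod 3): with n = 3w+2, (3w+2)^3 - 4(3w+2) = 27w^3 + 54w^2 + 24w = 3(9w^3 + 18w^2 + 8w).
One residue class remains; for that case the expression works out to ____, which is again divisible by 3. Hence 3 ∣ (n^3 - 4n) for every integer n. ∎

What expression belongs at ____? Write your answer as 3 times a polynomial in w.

Only n ≡ 1 (mod 3) is unaccounted for. Put n = 3w+1:
(3w+1)^3 - 4(3w+1) expands to 27w^3 + 27w^2 - 3w - 3,
and factoring out 3 leaves 3(9w^3 + 9w^2 - w - 1).

3(9w^3 + 9w^2 - w - 1)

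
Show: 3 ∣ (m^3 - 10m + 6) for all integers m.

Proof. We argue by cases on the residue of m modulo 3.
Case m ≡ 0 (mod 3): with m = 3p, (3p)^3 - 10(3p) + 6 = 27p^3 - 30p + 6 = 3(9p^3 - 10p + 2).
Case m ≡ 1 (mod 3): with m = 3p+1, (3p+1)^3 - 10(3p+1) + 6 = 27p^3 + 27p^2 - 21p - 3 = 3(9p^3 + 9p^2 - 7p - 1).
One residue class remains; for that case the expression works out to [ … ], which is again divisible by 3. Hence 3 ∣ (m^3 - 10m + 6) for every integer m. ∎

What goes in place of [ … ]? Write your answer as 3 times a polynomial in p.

3(9p^3 + 18p^2 + 2p - 2)

Only m ≡ 2 (mod 3) is unaccounted for. Put m = 3p+2:
(3p+2)^3 - 10(3p+2) + 6 expands to 27p^3 + 54p^2 + 6p - 6,
and factoring out 3 leaves 3(9p^3 + 18p^2 + 2p - 2).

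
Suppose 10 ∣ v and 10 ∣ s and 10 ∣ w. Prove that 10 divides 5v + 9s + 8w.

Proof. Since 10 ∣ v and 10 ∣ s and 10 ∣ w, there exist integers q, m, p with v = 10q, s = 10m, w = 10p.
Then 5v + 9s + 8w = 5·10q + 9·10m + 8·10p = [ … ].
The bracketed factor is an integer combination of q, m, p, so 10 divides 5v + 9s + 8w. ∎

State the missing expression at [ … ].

Pull the common 10 out of every term: 5·10q + 9·10m + 8·10p = 10(9m + 8p + 5q).
9m + 8p + 5q is an integer, which exhibits the divisibility.

10(9m + 8p + 5q)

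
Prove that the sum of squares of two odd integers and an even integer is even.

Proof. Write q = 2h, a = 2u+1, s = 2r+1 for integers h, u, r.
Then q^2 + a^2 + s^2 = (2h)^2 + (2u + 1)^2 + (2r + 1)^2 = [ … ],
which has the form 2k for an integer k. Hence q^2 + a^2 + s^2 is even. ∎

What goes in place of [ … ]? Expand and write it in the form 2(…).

Expanding: (2h)^2 + (2u + 1)^2 + (2r + 1)^2 = 4h^2 + 4r^2 + 4r + 4u^2 + 4u + 2.
Every term is even; pulling out the factor of 2 gives 2(2h^2 + 2r^2 + 2r + 2u^2 + 2u + 1).

2(2h^2 + 2r^2 + 2r + 2u^2 + 2u + 1)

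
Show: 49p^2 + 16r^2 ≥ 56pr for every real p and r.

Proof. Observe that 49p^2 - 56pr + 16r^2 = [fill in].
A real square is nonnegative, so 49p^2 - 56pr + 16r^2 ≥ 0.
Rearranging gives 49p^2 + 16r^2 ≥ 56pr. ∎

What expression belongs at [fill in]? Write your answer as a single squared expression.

49p^2 - 56pr + 16r^2 is a perfect-square trinomial: the outer terms are (7p)^2 and (4r)^2, and the cross term is -2·7p·4r.
So 49p^2 - 56pr + 16r^2 = (7p - 4r)^2 ≥ 0.

(7p - 4r)^2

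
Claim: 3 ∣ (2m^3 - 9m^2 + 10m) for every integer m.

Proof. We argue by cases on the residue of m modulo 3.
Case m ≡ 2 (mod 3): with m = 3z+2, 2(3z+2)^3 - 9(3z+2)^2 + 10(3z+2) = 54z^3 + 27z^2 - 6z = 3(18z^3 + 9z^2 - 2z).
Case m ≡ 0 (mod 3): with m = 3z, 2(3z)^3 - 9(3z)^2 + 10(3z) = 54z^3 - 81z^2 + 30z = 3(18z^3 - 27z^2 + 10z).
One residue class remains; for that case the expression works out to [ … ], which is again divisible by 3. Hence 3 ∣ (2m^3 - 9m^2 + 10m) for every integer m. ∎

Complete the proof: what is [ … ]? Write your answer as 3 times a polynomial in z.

3(18z^3 - 9z^2 - 2z + 1)

The residues treated are {2, 0}, so the missing case is m ≡ 1 (mod 3); write m = 3z+1.
Then 2(3z+1)^3 - 9(3z+1)^2 + 10(3z+1) = 54z^3 - 27z^2 - 6z + 3 = 3(18z^3 - 9z^2 - 2z + 1).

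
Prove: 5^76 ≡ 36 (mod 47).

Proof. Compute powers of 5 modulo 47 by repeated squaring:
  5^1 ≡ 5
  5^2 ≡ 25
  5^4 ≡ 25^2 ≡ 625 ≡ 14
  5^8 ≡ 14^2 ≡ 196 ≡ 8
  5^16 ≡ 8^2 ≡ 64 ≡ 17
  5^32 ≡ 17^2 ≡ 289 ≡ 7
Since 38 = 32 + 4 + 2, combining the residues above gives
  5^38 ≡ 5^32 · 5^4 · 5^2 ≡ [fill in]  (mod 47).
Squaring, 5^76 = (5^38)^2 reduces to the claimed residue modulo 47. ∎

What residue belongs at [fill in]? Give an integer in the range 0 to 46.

6

5^32 · 5^4 · 5^2 ≡ 7 · 14 · 25 = 2450.
2450 mod 47 = 6, so 5^38 ≡ 6 (mod 47).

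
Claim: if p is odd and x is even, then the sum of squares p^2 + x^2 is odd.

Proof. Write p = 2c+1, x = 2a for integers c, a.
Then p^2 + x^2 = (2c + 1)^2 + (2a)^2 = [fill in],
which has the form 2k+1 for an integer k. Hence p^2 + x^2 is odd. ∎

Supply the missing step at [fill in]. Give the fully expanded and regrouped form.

2(2a^2 + 2c^2 + 2c) + 1

Expanding: (2c + 1)^2 + (2a)^2 = 4a^2 + 4c^2 + 4c + 1.
Every term except the constant is even, so this is 2(2a^2 + 2c^2 + 2c) + 1,
and 2a^2 + 2c^2 + 2c ∈ ℤ gives the required form.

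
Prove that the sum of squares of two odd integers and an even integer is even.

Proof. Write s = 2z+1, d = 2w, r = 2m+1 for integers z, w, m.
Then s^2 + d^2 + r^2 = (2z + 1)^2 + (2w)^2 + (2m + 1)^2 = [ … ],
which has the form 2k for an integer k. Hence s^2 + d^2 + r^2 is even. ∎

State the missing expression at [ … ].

(2z + 1)^2 + (2w)^2 + (2m + 1)^2 = 4m^2 + 4m + 4w^2 + 4z^2 + 4z + 2
= 2(2m^2 + 2m + 2w^2 + 2z^2 + 2z + 1).
Since 2m^2 + 2m + 2w^2 + 2z^2 + 2z + 1 is an integer, the sum of squares is of the form 2k for an integer k.

2(2m^2 + 2m + 2w^2 + 2z^2 + 2z + 1)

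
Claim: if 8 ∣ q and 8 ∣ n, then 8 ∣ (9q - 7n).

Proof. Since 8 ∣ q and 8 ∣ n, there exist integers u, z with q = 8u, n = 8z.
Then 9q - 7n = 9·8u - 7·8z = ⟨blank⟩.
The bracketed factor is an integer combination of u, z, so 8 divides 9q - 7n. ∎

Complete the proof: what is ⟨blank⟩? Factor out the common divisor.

Each term has a factor of 8: 9·8u - 7·8z = 8·(9u - 7z).
Since 9u - 7z is an integer, 8 ∣ (9q - 7n).

8(9u - 7z)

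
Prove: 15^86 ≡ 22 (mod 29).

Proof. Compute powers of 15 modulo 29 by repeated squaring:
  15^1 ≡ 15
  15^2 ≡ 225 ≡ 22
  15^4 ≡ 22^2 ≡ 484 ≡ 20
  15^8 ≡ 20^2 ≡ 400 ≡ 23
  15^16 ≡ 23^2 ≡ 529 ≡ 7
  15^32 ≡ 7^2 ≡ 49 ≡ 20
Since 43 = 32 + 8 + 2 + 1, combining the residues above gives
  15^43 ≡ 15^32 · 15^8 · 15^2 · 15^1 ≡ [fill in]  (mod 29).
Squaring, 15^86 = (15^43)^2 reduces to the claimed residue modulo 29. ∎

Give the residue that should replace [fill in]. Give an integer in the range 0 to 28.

14

15^32 · 15^8 · 15^2 · 15^1 ≡ 20 · 23 · 22 · 15 = 151800.
151800 mod 29 = 14, so 15^43 ≡ 14 (mod 29).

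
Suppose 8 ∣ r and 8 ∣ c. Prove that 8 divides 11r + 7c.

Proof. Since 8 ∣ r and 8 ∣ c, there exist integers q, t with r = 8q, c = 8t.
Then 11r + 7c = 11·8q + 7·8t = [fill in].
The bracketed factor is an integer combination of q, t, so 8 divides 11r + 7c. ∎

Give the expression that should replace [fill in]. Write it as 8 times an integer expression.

Pull the common 8 out of every term: 11·8q + 7·8t = 8(11q + 7t).
11q + 7t is an integer, which exhibits the divisibility.

8(11q + 7t)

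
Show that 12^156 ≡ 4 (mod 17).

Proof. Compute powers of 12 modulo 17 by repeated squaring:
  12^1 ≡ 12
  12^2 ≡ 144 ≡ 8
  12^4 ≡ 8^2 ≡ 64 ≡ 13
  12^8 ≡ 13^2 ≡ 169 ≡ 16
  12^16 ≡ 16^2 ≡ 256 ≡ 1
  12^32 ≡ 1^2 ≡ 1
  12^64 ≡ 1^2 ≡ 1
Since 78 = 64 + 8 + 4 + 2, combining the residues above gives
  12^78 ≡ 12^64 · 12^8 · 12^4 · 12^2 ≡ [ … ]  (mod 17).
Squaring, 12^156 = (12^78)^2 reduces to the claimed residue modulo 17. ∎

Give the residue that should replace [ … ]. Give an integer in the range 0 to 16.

15

Multiply the listed residues: 1 · 16 · 13 · 8 = 16 → 208 → 1664.
Reducing modulo 17: 1664 = 97·17 + 15, so 12^78 ≡ 15.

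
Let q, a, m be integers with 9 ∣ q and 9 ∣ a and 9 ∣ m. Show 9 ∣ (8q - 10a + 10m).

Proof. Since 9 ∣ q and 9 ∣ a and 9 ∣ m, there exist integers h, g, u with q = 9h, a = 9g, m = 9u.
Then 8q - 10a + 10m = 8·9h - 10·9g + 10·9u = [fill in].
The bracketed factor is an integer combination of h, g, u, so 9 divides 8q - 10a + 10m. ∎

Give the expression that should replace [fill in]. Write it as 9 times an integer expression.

Pull the common 9 out of every term: 8·9h - 10·9g + 10·9u = 9(-10g + 8h + 10u).
-10g + 8h + 10u is an integer, which exhibits the divisibility.

9(-10g + 8h + 10u)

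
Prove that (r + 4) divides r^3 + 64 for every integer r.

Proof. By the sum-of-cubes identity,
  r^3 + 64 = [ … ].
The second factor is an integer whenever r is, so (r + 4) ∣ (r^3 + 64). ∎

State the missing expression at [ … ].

Polynomial division of r^3 + 64 by r + 4 leaves remainder 0 and quotient r^2 - 4r + 16.
Hence r^3 + 64 = (r + 4)(r^2 - 4r + 16).

(r + 4)(r^2 - 4r + 16)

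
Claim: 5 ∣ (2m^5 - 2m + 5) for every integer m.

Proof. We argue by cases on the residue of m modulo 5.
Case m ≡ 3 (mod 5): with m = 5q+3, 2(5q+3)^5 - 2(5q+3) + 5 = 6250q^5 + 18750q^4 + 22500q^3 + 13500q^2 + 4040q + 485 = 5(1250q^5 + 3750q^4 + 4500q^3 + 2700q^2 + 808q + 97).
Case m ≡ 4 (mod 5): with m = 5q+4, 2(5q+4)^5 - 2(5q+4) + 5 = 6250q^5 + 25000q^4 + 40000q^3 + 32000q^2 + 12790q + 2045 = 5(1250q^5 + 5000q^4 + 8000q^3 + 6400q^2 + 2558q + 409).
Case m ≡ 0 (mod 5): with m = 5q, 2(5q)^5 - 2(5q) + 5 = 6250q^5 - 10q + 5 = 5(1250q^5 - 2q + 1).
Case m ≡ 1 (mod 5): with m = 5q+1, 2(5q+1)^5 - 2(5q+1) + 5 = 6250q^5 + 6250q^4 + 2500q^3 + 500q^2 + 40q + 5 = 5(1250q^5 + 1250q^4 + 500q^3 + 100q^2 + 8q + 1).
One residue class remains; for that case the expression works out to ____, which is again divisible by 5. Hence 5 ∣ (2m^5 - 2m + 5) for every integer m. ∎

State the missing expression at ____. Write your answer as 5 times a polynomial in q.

The residues treated are {3, 4, 0, 1}, so the missing case is m ≡ 2 (mod 5); write m = 5q+2.
Then 2(5q+2)^5 - 2(5q+2) + 5 = 6250q^5 + 12500q^4 + 10000q^3 + 4000q^2 + 790q + 65 = 5(1250q^5 + 2500q^4 + 2000q^3 + 800q^2 + 158q + 13).

5(1250q^5 + 2500q^4 + 2000q^3 + 800q^2 + 158q + 13)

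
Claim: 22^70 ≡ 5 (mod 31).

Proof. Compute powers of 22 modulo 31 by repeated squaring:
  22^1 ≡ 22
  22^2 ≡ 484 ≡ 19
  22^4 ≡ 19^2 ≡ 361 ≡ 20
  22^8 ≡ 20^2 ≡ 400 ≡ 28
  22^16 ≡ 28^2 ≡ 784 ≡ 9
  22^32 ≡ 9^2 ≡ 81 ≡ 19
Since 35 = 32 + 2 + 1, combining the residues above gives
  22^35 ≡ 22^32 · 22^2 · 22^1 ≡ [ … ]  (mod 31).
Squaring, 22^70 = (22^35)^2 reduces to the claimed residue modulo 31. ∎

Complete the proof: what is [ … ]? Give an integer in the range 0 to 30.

6

Multiply the listed residues: 19 · 19 · 22 = 361 → 7942.
Reducing modulo 31: 7942 = 256·31 + 6, so 22^35 ≡ 6.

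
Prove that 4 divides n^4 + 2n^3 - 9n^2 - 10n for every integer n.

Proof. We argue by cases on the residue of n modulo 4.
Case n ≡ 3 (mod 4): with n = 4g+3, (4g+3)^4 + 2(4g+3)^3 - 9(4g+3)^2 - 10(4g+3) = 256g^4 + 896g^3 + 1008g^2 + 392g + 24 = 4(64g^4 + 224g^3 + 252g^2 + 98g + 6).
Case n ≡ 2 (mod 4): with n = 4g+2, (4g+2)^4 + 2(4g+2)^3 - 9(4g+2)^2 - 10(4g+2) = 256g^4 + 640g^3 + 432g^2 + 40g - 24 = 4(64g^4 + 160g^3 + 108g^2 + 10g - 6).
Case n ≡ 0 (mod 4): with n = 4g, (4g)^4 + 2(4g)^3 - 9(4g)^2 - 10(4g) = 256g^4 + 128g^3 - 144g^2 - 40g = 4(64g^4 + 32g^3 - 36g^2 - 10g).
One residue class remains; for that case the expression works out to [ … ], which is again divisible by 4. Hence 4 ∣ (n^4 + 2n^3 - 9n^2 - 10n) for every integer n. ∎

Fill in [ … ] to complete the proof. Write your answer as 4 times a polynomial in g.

The residues treated are {3, 2, 0}, so the missing case is n ≡ 1 (mod 4); write n = 4g+1.
Then (4g+1)^4 + 2(4g+1)^3 - 9(4g+1)^2 - 10(4g+1) = 256g^4 + 384g^3 + 48g^2 - 72g - 16 = 4(64g^4 + 96g^3 + 12g^2 - 18g - 4).

4(64g^4 + 96g^3 + 12g^2 - 18g - 4)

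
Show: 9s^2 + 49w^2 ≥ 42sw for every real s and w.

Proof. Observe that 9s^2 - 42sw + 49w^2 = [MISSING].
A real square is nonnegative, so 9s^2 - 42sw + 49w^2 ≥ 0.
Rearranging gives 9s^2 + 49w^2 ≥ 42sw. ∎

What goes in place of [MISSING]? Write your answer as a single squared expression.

(3s - 7w)^2

The leading and trailing coefficients are 3^2 and 7^2, and 42 = 2·3·7, so the trinomial is (3s - 7w)^2.
Hence 9s^2 - 42sw + 49w^2 ≥ 0.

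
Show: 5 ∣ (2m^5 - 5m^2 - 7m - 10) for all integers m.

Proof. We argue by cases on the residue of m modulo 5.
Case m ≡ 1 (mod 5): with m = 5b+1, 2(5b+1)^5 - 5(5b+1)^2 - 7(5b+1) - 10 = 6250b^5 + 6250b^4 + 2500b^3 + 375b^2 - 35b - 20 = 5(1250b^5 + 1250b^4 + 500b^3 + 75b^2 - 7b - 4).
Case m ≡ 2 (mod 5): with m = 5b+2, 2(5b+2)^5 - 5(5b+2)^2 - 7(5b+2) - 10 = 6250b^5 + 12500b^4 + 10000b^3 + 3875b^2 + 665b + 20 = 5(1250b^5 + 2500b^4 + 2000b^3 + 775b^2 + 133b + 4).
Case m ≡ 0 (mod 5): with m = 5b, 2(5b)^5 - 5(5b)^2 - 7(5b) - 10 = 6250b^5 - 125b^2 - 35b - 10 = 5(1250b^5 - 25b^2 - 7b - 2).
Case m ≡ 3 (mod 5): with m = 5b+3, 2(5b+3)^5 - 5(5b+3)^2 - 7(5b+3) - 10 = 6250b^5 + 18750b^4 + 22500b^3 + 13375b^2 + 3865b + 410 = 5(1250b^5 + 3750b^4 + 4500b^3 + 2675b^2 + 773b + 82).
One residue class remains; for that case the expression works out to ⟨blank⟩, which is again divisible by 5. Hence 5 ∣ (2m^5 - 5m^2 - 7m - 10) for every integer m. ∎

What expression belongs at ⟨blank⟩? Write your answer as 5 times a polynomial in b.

Only m ≡ 4 (mod 5) is unaccounted for. Put m = 5b+4:
2(5b+4)^5 - 5(5b+4)^2 - 7(5b+4) - 10 expands to 6250b^5 + 25000b^4 + 40000b^3 + 31875b^2 + 12565b + 1930,
and factoring out 5 leaves 5(1250b^5 + 5000b^4 + 8000b^3 + 6375b^2 + 2513b + 386).

5(1250b^5 + 5000b^4 + 8000b^3 + 6375b^2 + 2513b + 386)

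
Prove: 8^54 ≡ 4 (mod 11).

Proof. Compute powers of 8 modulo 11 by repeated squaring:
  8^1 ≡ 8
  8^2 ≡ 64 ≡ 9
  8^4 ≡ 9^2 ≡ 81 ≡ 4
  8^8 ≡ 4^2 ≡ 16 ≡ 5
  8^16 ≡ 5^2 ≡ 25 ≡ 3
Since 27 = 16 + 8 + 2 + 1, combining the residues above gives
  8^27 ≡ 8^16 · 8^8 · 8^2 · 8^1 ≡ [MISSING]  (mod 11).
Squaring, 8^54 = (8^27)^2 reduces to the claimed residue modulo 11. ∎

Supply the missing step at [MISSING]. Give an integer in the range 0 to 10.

8^16 · 8^8 · 8^2 · 8^1 ≡ 3 · 5 · 9 · 8 = 1080.
1080 mod 11 = 2, so 8^27 ≡ 2 (mod 11).

2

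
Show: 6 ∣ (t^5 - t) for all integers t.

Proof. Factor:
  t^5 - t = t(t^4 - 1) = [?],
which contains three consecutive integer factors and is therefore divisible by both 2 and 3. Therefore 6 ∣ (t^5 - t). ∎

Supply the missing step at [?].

(t - 1)t(t + 1)(t^2 + 1)

t^4 - 1 = (t^2 - 1)(t^2 + 1), and t^2 - 1 = (t-1)(t+1).
So t(t^4 - 1) = (t - 1)t(t + 1)(t^2 + 1).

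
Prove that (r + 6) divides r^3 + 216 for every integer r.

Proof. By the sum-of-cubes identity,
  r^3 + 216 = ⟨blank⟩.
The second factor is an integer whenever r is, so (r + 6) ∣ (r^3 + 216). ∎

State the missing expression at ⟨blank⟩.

(r + 6)(r^2 - 6r + 36)

a^3 + b^3 = (a + b)(a^2 - ab + b^2). With a = r, b = 6:
r^3 + 216 = (r + 6)(r^2 - 6r + 36).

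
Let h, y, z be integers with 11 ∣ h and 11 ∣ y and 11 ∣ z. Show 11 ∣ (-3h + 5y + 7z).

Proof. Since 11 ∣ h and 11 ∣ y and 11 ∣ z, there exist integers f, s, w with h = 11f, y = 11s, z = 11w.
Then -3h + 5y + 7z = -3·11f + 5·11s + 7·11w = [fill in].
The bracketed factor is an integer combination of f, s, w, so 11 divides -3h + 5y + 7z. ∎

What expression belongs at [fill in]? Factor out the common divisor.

11(-3f + 5s + 7w)

Pull the common 11 out of every term: -3·11f + 5·11s + 7·11w = 11(-3f + 5s + 7w).
-3f + 5s + 7w is an integer, which exhibits the divisibility.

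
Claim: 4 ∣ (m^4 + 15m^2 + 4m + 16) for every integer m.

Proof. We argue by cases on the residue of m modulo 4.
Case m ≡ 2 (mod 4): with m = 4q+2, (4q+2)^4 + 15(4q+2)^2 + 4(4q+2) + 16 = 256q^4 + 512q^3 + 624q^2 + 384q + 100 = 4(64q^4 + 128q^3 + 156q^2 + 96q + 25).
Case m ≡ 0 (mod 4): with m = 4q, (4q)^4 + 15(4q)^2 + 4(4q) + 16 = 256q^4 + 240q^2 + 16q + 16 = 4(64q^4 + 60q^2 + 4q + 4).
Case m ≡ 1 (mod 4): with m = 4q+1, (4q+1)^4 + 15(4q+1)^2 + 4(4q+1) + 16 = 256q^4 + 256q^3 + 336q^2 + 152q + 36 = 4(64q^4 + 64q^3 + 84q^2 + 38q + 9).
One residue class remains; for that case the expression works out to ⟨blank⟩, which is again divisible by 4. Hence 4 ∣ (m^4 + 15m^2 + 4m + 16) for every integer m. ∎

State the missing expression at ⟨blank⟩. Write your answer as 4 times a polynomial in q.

4(64q^4 + 192q^3 + 276q^2 + 202q + 61)

The residues treated are {2, 0, 1}, so the missing case is m ≡ 3 (mod 4); write m = 4q+3.
Then (4q+3)^4 + 15(4q+3)^2 + 4(4q+3) + 16 = 256q^4 + 768q^3 + 1104q^2 + 808q + 244 = 4(64q^4 + 192q^3 + 276q^2 + 202q + 61).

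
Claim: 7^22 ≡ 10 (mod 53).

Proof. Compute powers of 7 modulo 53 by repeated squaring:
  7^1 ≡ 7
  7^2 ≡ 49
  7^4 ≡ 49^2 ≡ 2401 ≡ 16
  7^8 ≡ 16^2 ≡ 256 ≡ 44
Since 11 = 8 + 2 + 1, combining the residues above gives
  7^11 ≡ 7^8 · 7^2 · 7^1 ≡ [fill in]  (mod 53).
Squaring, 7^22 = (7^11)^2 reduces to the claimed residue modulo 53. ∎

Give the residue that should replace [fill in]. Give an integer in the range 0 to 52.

40

Multiply the listed residues: 44 · 49 · 7 = 2156 → 15092.
Reducing modulo 53: 15092 = 284·53 + 40, so 7^11 ≡ 40.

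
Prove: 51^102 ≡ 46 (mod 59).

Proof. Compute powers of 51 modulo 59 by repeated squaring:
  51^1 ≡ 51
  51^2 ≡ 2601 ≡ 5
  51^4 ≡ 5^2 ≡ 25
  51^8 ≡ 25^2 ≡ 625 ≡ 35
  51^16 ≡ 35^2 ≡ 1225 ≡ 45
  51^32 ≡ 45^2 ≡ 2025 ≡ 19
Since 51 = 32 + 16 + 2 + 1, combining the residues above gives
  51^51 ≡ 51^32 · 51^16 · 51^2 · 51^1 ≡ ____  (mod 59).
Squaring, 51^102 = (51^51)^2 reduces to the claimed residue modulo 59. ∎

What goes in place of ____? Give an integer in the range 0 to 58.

20

Multiply the listed residues: 19 · 45 · 5 · 51 = 855 → 4275 → 218025.
Reducing modulo 59: 218025 = 3695·59 + 20, so 51^51 ≡ 20.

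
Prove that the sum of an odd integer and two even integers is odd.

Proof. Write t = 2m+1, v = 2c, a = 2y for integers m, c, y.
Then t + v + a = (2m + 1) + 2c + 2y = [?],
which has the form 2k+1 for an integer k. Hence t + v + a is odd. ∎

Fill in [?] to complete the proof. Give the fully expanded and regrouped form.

Expanding: (2m + 1) + 2c + 2y = 2c + 2m + 2y + 1.
Every term except the constant is even, so this is 2(c + m + y) + 1,
and c + m + y ∈ ℤ gives the required form.

2(c + m + y) + 1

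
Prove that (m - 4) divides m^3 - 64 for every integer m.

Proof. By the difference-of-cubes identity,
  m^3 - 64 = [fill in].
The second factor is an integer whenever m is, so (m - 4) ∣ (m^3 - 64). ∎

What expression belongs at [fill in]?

(m - 4)(m^2 + 4m + 16)

Polynomial division of m^3 - 64 by m - 4 leaves remainder 0 and quotient m^2 + 4m + 16.
Hence m^3 - 64 = (m - 4)(m^2 + 4m + 16).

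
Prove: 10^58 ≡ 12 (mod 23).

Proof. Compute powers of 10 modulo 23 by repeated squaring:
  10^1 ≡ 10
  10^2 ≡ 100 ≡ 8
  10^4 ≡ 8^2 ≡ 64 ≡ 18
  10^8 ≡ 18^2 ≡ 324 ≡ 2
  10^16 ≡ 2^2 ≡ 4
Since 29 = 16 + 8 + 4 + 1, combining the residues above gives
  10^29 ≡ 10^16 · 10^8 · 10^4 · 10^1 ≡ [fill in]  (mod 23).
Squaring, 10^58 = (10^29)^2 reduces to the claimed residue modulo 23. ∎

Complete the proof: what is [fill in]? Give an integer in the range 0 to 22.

14

Multiply the listed residues: 4 · 2 · 18 · 10 = 8 → 144 → 1440.
Reducing modulo 23: 1440 = 62·23 + 14, so 10^29 ≡ 14.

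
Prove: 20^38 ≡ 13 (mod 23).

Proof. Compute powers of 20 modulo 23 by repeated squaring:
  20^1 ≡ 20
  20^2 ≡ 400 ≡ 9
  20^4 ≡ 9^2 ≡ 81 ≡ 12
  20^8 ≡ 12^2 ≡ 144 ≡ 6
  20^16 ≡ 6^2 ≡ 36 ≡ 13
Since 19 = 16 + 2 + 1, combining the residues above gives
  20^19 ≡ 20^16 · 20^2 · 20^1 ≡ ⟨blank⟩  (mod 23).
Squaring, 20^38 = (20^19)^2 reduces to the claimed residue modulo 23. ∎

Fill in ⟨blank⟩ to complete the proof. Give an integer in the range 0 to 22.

17

Multiply the listed residues: 13 · 9 · 20 = 117 → 2340.
Reducing modulo 23: 2340 = 101·23 + 17, so 20^19 ≡ 17.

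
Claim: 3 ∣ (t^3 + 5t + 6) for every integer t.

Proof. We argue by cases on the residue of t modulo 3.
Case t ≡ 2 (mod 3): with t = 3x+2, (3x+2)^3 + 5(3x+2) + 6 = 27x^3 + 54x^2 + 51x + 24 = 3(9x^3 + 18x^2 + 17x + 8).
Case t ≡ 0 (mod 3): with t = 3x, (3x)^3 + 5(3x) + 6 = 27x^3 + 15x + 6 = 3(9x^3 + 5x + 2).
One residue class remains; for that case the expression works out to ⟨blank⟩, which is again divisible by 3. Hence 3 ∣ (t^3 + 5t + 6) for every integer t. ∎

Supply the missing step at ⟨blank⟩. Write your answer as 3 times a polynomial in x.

The residues treated are {2, 0}, so the missing case is t ≡ 1 (mod 3); write t = 3x+1.
Then (3x+1)^3 + 5(3x+1) + 6 = 27x^3 + 27x^2 + 24x + 12 = 3(9x^3 + 9x^2 + 8x + 4).

3(9x^3 + 9x^2 + 8x + 4)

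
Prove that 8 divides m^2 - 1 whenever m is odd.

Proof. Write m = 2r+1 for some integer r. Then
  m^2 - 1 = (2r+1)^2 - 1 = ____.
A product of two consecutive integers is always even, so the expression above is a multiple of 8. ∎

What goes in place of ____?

(2r+1)^2 - 1 = 4r^2 + 4r + 1 - 1 = 4r^2 + 4r = 4r(r+1).
Since r and r+1 are consecutive, r(r+1) is even, and 4·(even) is a multiple of 8.

4r(r + 1)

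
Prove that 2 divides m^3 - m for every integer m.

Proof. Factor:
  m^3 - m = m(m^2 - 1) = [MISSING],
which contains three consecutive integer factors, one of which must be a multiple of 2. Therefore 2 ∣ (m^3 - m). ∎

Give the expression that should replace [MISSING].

m(m^2 - 1) = m(m - 1)(m + 1) = (m - 1)m(m + 1).
These three factors are consecutive integers, so their product is divisible by 2.

(m - 1)m(m + 1)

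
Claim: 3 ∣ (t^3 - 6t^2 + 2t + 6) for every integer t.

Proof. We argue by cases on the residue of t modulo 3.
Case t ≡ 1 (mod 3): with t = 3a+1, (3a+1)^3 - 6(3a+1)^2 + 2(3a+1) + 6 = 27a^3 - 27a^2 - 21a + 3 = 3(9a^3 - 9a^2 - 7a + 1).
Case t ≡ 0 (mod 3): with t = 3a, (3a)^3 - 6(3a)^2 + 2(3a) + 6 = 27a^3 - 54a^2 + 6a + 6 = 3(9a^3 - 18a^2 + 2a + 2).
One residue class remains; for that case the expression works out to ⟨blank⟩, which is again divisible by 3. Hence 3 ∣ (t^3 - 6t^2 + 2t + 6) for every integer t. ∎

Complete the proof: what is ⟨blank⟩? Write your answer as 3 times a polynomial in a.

Only t ≡ 2 (mod 3) is unaccounted for. Put t = 3a+2:
(3a+2)^3 - 6(3a+2)^2 + 2(3a+2) + 6 expands to 27a^3 - 30a - 6,
and factoring out 3 leaves 3(9a^3 - 10a - 2).

3(9a^3 - 10a - 2)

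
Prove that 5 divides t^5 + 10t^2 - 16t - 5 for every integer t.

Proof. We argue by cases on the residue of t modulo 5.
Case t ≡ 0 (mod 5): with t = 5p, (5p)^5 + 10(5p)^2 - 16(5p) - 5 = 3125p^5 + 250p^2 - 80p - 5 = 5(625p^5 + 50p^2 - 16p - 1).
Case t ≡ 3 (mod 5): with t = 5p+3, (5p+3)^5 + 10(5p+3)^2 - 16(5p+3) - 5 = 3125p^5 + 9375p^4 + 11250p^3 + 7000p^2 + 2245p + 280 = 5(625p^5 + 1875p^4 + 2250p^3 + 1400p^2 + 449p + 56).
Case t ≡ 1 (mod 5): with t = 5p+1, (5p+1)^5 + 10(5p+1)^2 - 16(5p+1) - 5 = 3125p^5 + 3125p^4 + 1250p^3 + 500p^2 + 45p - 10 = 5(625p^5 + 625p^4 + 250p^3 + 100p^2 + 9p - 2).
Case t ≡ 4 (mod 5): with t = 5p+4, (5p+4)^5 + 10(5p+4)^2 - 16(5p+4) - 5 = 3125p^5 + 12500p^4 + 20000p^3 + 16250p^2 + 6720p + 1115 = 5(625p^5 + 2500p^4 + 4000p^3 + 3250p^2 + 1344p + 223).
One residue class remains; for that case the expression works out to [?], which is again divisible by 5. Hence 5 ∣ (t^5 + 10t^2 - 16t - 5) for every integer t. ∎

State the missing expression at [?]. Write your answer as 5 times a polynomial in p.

5(625p^5 + 1250p^4 + 1000p^3 + 450p^2 + 104p + 7)

Only t ≡ 2 (mod 5) is unaccounted for. Put t = 5p+2:
(5p+2)^5 + 10(5p+2)^2 - 16(5p+2) - 5 expands to 3125p^5 + 6250p^4 + 5000p^3 + 2250p^2 + 520p + 35,
and factoring out 5 leaves 5(625p^5 + 1250p^4 + 1000p^3 + 450p^2 + 104p + 7).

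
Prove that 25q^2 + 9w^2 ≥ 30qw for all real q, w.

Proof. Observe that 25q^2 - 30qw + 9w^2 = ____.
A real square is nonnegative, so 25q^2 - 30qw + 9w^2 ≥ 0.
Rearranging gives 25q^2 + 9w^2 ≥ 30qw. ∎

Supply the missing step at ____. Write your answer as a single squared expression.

(5q - 3w)^2

The leading and trailing coefficients are 5^2 and 3^2, and 30 = 2·5·3, so the trinomial is (5q - 3w)^2.
Hence 25q^2 - 30qw + 9w^2 ≥ 0.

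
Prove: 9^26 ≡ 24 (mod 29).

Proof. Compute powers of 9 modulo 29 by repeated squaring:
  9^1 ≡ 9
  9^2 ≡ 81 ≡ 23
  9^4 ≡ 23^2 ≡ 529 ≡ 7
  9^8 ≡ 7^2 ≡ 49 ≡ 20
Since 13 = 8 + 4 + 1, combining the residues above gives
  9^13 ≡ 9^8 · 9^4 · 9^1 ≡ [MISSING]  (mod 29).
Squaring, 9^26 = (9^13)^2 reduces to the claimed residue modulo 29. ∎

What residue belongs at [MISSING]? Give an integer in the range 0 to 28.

13

9^8 · 9^4 · 9^1 ≡ 20 · 7 · 9 = 1260.
1260 mod 29 = 13, so 9^13 ≡ 13 (mod 29).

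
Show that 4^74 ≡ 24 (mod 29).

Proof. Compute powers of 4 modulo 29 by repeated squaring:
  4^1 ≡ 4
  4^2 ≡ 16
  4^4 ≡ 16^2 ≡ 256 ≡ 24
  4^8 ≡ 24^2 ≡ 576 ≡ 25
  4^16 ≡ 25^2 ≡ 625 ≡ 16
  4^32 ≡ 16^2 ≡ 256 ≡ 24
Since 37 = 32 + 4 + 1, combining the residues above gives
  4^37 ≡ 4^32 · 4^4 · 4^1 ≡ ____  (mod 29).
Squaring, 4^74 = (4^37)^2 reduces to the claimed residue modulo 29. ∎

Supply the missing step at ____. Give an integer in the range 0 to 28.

13

Multiply the listed residues: 24 · 24 · 4 = 576 → 2304.
Reducing modulo 29: 2304 = 79·29 + 13, so 4^37 ≡ 13.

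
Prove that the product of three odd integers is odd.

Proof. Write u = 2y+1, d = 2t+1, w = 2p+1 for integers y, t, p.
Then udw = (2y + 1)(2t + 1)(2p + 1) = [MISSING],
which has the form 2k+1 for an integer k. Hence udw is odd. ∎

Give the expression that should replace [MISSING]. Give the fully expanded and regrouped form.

Expanding: (2y + 1)(2t + 1)(2p + 1) = 8pty + 4pt + 4py + 2p + 4ty + 2t + 2y + 1.
Every term except the constant is even, so this is 2(4pty + 2pt + 2py + p + 2ty + t + y) + 1,
and 4pty + 2pt + 2py + p + 2ty + t + y ∈ ℤ gives the required form.

2(4pty + 2pt + 2py + p + 2ty + t + y) + 1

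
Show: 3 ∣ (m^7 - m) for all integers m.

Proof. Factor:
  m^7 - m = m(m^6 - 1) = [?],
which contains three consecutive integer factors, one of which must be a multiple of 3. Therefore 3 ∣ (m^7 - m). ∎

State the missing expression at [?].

(m - 1)m(m + 1)(m^4 + m^2 + 1)

m^6 - 1 = (m^2 - 1)(m^4 + m^2 + 1), and m^2 - 1 = (m-1)(m+1).
So m(m^6 - 1) = (m - 1)m(m + 1)(m^4 + m^2 + 1).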